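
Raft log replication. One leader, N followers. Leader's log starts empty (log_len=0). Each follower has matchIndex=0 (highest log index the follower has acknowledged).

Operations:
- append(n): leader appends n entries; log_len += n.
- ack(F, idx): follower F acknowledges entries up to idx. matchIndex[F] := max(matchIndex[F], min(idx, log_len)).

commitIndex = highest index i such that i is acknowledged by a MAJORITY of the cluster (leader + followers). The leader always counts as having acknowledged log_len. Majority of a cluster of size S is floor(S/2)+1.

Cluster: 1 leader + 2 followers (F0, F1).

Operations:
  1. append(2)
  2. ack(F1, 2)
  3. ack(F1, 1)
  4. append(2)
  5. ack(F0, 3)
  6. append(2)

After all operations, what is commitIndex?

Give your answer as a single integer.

Op 1: append 2 -> log_len=2
Op 2: F1 acks idx 2 -> match: F0=0 F1=2; commitIndex=2
Op 3: F1 acks idx 1 -> match: F0=0 F1=2; commitIndex=2
Op 4: append 2 -> log_len=4
Op 5: F0 acks idx 3 -> match: F0=3 F1=2; commitIndex=3
Op 6: append 2 -> log_len=6

Answer: 3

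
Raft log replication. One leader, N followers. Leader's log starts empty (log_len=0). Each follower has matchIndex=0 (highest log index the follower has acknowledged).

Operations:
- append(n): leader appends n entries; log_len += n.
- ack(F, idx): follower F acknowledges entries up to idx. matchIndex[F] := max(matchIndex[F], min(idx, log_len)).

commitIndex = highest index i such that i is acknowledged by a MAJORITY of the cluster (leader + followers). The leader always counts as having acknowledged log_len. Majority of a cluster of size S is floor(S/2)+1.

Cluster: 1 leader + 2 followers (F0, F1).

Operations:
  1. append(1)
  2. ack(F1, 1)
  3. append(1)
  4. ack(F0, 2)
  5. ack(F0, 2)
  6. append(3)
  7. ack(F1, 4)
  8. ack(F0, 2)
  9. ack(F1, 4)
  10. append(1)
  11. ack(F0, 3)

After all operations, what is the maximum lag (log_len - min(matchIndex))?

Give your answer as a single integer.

Answer: 3

Derivation:
Op 1: append 1 -> log_len=1
Op 2: F1 acks idx 1 -> match: F0=0 F1=1; commitIndex=1
Op 3: append 1 -> log_len=2
Op 4: F0 acks idx 2 -> match: F0=2 F1=1; commitIndex=2
Op 5: F0 acks idx 2 -> match: F0=2 F1=1; commitIndex=2
Op 6: append 3 -> log_len=5
Op 7: F1 acks idx 4 -> match: F0=2 F1=4; commitIndex=4
Op 8: F0 acks idx 2 -> match: F0=2 F1=4; commitIndex=4
Op 9: F1 acks idx 4 -> match: F0=2 F1=4; commitIndex=4
Op 10: append 1 -> log_len=6
Op 11: F0 acks idx 3 -> match: F0=3 F1=4; commitIndex=4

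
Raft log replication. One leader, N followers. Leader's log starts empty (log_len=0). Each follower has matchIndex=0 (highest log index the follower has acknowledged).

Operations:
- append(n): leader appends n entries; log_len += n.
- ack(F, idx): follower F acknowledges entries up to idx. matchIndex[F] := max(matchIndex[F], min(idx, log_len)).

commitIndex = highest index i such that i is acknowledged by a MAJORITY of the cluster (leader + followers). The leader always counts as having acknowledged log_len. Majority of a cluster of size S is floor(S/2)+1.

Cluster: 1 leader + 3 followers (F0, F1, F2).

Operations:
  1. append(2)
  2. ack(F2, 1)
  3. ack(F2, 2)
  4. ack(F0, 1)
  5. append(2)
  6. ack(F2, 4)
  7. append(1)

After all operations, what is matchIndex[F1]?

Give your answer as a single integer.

Answer: 0

Derivation:
Op 1: append 2 -> log_len=2
Op 2: F2 acks idx 1 -> match: F0=0 F1=0 F2=1; commitIndex=0
Op 3: F2 acks idx 2 -> match: F0=0 F1=0 F2=2; commitIndex=0
Op 4: F0 acks idx 1 -> match: F0=1 F1=0 F2=2; commitIndex=1
Op 5: append 2 -> log_len=4
Op 6: F2 acks idx 4 -> match: F0=1 F1=0 F2=4; commitIndex=1
Op 7: append 1 -> log_len=5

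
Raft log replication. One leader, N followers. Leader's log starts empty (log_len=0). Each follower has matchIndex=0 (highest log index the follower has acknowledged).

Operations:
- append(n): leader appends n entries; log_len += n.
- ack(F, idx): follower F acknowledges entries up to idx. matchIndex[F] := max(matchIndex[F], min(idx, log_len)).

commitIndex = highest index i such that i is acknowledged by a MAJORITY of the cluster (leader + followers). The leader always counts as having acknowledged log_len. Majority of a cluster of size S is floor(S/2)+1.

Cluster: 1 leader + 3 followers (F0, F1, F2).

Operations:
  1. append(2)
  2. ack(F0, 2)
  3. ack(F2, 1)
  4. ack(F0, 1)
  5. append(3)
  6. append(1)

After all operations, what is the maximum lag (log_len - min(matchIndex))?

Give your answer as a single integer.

Op 1: append 2 -> log_len=2
Op 2: F0 acks idx 2 -> match: F0=2 F1=0 F2=0; commitIndex=0
Op 3: F2 acks idx 1 -> match: F0=2 F1=0 F2=1; commitIndex=1
Op 4: F0 acks idx 1 -> match: F0=2 F1=0 F2=1; commitIndex=1
Op 5: append 3 -> log_len=5
Op 6: append 1 -> log_len=6

Answer: 6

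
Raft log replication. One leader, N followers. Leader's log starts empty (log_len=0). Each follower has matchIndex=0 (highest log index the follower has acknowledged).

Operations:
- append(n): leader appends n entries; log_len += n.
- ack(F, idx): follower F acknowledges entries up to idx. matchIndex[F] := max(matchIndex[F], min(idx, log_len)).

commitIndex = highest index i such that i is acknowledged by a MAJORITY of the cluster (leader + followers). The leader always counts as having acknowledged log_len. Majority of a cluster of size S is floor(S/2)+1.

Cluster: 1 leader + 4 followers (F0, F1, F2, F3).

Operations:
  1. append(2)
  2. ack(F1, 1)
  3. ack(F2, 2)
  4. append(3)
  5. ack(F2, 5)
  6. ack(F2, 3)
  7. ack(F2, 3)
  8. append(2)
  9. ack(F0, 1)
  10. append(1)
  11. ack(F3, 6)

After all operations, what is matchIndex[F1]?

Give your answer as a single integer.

Op 1: append 2 -> log_len=2
Op 2: F1 acks idx 1 -> match: F0=0 F1=1 F2=0 F3=0; commitIndex=0
Op 3: F2 acks idx 2 -> match: F0=0 F1=1 F2=2 F3=0; commitIndex=1
Op 4: append 3 -> log_len=5
Op 5: F2 acks idx 5 -> match: F0=0 F1=1 F2=5 F3=0; commitIndex=1
Op 6: F2 acks idx 3 -> match: F0=0 F1=1 F2=5 F3=0; commitIndex=1
Op 7: F2 acks idx 3 -> match: F0=0 F1=1 F2=5 F3=0; commitIndex=1
Op 8: append 2 -> log_len=7
Op 9: F0 acks idx 1 -> match: F0=1 F1=1 F2=5 F3=0; commitIndex=1
Op 10: append 1 -> log_len=8
Op 11: F3 acks idx 6 -> match: F0=1 F1=1 F2=5 F3=6; commitIndex=5

Answer: 1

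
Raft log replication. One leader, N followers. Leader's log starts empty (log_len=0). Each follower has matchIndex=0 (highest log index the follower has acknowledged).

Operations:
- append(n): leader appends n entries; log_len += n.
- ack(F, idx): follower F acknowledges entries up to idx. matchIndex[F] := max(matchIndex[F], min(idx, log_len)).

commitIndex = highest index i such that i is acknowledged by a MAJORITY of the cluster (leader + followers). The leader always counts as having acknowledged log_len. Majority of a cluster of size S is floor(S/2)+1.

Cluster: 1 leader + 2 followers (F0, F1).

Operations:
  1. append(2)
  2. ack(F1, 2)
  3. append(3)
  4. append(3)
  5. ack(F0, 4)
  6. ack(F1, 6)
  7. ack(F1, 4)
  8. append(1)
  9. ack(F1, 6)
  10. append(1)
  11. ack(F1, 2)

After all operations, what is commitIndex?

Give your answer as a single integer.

Op 1: append 2 -> log_len=2
Op 2: F1 acks idx 2 -> match: F0=0 F1=2; commitIndex=2
Op 3: append 3 -> log_len=5
Op 4: append 3 -> log_len=8
Op 5: F0 acks idx 4 -> match: F0=4 F1=2; commitIndex=4
Op 6: F1 acks idx 6 -> match: F0=4 F1=6; commitIndex=6
Op 7: F1 acks idx 4 -> match: F0=4 F1=6; commitIndex=6
Op 8: append 1 -> log_len=9
Op 9: F1 acks idx 6 -> match: F0=4 F1=6; commitIndex=6
Op 10: append 1 -> log_len=10
Op 11: F1 acks idx 2 -> match: F0=4 F1=6; commitIndex=6

Answer: 6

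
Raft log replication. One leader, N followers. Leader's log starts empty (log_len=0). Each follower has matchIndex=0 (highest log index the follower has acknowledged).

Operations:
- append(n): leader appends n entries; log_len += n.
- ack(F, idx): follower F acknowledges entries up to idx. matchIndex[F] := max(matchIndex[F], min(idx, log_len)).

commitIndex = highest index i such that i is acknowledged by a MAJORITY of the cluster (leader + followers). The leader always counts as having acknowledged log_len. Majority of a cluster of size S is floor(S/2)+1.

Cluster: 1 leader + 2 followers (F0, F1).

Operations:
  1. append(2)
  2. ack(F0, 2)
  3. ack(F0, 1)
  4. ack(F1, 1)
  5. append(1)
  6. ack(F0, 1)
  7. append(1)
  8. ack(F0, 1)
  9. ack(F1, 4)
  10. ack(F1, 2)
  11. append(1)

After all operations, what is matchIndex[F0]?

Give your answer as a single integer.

Op 1: append 2 -> log_len=2
Op 2: F0 acks idx 2 -> match: F0=2 F1=0; commitIndex=2
Op 3: F0 acks idx 1 -> match: F0=2 F1=0; commitIndex=2
Op 4: F1 acks idx 1 -> match: F0=2 F1=1; commitIndex=2
Op 5: append 1 -> log_len=3
Op 6: F0 acks idx 1 -> match: F0=2 F1=1; commitIndex=2
Op 7: append 1 -> log_len=4
Op 8: F0 acks idx 1 -> match: F0=2 F1=1; commitIndex=2
Op 9: F1 acks idx 4 -> match: F0=2 F1=4; commitIndex=4
Op 10: F1 acks idx 2 -> match: F0=2 F1=4; commitIndex=4
Op 11: append 1 -> log_len=5

Answer: 2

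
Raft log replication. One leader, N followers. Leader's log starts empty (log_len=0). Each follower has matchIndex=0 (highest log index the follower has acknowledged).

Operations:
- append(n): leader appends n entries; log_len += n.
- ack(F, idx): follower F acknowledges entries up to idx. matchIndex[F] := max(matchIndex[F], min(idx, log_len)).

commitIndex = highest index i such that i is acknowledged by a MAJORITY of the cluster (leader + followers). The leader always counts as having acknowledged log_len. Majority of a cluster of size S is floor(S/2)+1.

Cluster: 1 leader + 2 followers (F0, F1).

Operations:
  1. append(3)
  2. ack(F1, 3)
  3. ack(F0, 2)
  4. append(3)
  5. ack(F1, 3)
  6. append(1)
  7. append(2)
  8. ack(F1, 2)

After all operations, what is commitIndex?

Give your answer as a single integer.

Answer: 3

Derivation:
Op 1: append 3 -> log_len=3
Op 2: F1 acks idx 3 -> match: F0=0 F1=3; commitIndex=3
Op 3: F0 acks idx 2 -> match: F0=2 F1=3; commitIndex=3
Op 4: append 3 -> log_len=6
Op 5: F1 acks idx 3 -> match: F0=2 F1=3; commitIndex=3
Op 6: append 1 -> log_len=7
Op 7: append 2 -> log_len=9
Op 8: F1 acks idx 2 -> match: F0=2 F1=3; commitIndex=3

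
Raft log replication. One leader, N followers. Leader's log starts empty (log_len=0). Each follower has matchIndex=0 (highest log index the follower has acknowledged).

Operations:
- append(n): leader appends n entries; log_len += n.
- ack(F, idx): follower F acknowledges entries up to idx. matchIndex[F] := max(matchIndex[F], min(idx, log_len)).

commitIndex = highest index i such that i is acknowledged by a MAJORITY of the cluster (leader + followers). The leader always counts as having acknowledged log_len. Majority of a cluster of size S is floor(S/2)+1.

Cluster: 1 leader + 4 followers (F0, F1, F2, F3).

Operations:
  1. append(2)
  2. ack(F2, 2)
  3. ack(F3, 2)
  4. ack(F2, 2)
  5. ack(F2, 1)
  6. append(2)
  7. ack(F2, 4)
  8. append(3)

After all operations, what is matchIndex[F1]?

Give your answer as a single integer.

Answer: 0

Derivation:
Op 1: append 2 -> log_len=2
Op 2: F2 acks idx 2 -> match: F0=0 F1=0 F2=2 F3=0; commitIndex=0
Op 3: F3 acks idx 2 -> match: F0=0 F1=0 F2=2 F3=2; commitIndex=2
Op 4: F2 acks idx 2 -> match: F0=0 F1=0 F2=2 F3=2; commitIndex=2
Op 5: F2 acks idx 1 -> match: F0=0 F1=0 F2=2 F3=2; commitIndex=2
Op 6: append 2 -> log_len=4
Op 7: F2 acks idx 4 -> match: F0=0 F1=0 F2=4 F3=2; commitIndex=2
Op 8: append 3 -> log_len=7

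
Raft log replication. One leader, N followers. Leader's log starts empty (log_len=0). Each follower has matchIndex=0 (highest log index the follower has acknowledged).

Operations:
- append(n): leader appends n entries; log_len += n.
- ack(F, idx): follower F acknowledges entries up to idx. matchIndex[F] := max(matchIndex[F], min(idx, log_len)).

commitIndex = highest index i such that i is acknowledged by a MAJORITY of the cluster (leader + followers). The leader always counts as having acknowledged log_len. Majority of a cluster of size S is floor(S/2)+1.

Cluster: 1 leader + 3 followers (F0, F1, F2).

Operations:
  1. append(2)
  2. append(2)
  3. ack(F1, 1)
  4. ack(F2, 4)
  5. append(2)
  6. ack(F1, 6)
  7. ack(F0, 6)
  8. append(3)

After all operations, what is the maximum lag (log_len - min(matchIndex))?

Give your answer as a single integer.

Answer: 5

Derivation:
Op 1: append 2 -> log_len=2
Op 2: append 2 -> log_len=4
Op 3: F1 acks idx 1 -> match: F0=0 F1=1 F2=0; commitIndex=0
Op 4: F2 acks idx 4 -> match: F0=0 F1=1 F2=4; commitIndex=1
Op 5: append 2 -> log_len=6
Op 6: F1 acks idx 6 -> match: F0=0 F1=6 F2=4; commitIndex=4
Op 7: F0 acks idx 6 -> match: F0=6 F1=6 F2=4; commitIndex=6
Op 8: append 3 -> log_len=9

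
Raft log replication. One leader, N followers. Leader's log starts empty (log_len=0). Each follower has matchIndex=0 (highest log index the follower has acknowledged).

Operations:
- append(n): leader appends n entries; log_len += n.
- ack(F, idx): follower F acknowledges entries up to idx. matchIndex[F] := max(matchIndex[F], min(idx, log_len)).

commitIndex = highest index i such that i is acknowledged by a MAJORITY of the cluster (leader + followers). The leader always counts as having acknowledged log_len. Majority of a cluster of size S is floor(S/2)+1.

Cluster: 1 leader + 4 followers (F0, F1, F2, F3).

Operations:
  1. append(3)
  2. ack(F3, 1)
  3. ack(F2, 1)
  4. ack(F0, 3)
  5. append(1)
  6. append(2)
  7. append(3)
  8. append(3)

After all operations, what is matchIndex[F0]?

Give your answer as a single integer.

Answer: 3

Derivation:
Op 1: append 3 -> log_len=3
Op 2: F3 acks idx 1 -> match: F0=0 F1=0 F2=0 F3=1; commitIndex=0
Op 3: F2 acks idx 1 -> match: F0=0 F1=0 F2=1 F3=1; commitIndex=1
Op 4: F0 acks idx 3 -> match: F0=3 F1=0 F2=1 F3=1; commitIndex=1
Op 5: append 1 -> log_len=4
Op 6: append 2 -> log_len=6
Op 7: append 3 -> log_len=9
Op 8: append 3 -> log_len=12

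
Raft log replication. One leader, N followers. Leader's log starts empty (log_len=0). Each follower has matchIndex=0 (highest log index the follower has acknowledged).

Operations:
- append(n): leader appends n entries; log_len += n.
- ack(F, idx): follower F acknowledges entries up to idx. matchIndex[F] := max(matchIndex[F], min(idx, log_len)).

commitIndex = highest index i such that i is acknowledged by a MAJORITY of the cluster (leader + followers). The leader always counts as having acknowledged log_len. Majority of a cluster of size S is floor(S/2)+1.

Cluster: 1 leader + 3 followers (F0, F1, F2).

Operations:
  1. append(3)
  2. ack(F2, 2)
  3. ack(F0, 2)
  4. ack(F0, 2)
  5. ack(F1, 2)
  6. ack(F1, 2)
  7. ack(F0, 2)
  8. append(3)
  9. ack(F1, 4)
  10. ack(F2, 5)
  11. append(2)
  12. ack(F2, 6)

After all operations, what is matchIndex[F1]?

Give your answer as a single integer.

Op 1: append 3 -> log_len=3
Op 2: F2 acks idx 2 -> match: F0=0 F1=0 F2=2; commitIndex=0
Op 3: F0 acks idx 2 -> match: F0=2 F1=0 F2=2; commitIndex=2
Op 4: F0 acks idx 2 -> match: F0=2 F1=0 F2=2; commitIndex=2
Op 5: F1 acks idx 2 -> match: F0=2 F1=2 F2=2; commitIndex=2
Op 6: F1 acks idx 2 -> match: F0=2 F1=2 F2=2; commitIndex=2
Op 7: F0 acks idx 2 -> match: F0=2 F1=2 F2=2; commitIndex=2
Op 8: append 3 -> log_len=6
Op 9: F1 acks idx 4 -> match: F0=2 F1=4 F2=2; commitIndex=2
Op 10: F2 acks idx 5 -> match: F0=2 F1=4 F2=5; commitIndex=4
Op 11: append 2 -> log_len=8
Op 12: F2 acks idx 6 -> match: F0=2 F1=4 F2=6; commitIndex=4

Answer: 4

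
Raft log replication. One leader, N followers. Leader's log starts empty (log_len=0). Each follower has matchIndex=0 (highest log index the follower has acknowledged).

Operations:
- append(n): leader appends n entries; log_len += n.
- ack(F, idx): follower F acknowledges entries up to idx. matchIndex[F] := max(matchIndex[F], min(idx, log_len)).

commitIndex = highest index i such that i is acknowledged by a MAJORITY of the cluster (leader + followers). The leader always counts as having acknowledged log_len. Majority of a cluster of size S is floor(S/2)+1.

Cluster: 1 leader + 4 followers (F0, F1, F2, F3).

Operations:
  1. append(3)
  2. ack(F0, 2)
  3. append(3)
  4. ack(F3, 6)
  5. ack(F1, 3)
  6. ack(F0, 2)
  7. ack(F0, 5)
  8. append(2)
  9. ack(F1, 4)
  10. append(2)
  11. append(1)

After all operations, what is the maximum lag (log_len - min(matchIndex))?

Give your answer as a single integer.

Answer: 11

Derivation:
Op 1: append 3 -> log_len=3
Op 2: F0 acks idx 2 -> match: F0=2 F1=0 F2=0 F3=0; commitIndex=0
Op 3: append 3 -> log_len=6
Op 4: F3 acks idx 6 -> match: F0=2 F1=0 F2=0 F3=6; commitIndex=2
Op 5: F1 acks idx 3 -> match: F0=2 F1=3 F2=0 F3=6; commitIndex=3
Op 6: F0 acks idx 2 -> match: F0=2 F1=3 F2=0 F3=6; commitIndex=3
Op 7: F0 acks idx 5 -> match: F0=5 F1=3 F2=0 F3=6; commitIndex=5
Op 8: append 2 -> log_len=8
Op 9: F1 acks idx 4 -> match: F0=5 F1=4 F2=0 F3=6; commitIndex=5
Op 10: append 2 -> log_len=10
Op 11: append 1 -> log_len=11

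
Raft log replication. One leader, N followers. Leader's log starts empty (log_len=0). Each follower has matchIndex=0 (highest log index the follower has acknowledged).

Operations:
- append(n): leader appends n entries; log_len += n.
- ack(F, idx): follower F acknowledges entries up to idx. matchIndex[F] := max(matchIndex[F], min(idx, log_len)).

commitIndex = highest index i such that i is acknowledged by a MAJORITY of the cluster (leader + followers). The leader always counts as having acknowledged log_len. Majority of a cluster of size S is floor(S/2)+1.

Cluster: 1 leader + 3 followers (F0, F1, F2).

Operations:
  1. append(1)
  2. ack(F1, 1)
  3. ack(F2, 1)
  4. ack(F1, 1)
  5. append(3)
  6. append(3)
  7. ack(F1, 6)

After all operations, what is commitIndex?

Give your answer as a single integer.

Answer: 1

Derivation:
Op 1: append 1 -> log_len=1
Op 2: F1 acks idx 1 -> match: F0=0 F1=1 F2=0; commitIndex=0
Op 3: F2 acks idx 1 -> match: F0=0 F1=1 F2=1; commitIndex=1
Op 4: F1 acks idx 1 -> match: F0=0 F1=1 F2=1; commitIndex=1
Op 5: append 3 -> log_len=4
Op 6: append 3 -> log_len=7
Op 7: F1 acks idx 6 -> match: F0=0 F1=6 F2=1; commitIndex=1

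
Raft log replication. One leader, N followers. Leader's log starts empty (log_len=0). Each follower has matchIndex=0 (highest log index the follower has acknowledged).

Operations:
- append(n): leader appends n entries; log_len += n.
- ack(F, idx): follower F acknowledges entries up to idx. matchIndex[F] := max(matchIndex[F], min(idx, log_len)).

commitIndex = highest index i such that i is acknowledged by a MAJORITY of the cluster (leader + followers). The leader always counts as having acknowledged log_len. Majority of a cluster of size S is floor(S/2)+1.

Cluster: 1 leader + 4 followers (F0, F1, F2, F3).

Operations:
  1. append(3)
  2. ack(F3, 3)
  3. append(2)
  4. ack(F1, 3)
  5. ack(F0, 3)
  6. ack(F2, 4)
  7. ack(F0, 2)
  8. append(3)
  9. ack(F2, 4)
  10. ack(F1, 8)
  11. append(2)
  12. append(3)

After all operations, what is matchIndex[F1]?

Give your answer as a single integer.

Answer: 8

Derivation:
Op 1: append 3 -> log_len=3
Op 2: F3 acks idx 3 -> match: F0=0 F1=0 F2=0 F3=3; commitIndex=0
Op 3: append 2 -> log_len=5
Op 4: F1 acks idx 3 -> match: F0=0 F1=3 F2=0 F3=3; commitIndex=3
Op 5: F0 acks idx 3 -> match: F0=3 F1=3 F2=0 F3=3; commitIndex=3
Op 6: F2 acks idx 4 -> match: F0=3 F1=3 F2=4 F3=3; commitIndex=3
Op 7: F0 acks idx 2 -> match: F0=3 F1=3 F2=4 F3=3; commitIndex=3
Op 8: append 3 -> log_len=8
Op 9: F2 acks idx 4 -> match: F0=3 F1=3 F2=4 F3=3; commitIndex=3
Op 10: F1 acks idx 8 -> match: F0=3 F1=8 F2=4 F3=3; commitIndex=4
Op 11: append 2 -> log_len=10
Op 12: append 3 -> log_len=13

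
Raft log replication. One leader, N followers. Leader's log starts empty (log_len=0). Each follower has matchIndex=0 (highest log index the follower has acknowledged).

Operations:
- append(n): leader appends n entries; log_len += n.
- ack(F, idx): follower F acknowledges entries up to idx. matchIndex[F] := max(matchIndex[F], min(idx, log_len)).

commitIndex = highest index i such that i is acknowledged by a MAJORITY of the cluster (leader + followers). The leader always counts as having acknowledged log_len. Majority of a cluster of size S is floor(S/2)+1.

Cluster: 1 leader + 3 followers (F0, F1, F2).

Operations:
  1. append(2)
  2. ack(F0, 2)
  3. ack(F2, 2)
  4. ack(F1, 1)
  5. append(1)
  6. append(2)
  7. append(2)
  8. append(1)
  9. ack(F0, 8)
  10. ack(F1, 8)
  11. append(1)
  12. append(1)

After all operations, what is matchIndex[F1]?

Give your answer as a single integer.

Op 1: append 2 -> log_len=2
Op 2: F0 acks idx 2 -> match: F0=2 F1=0 F2=0; commitIndex=0
Op 3: F2 acks idx 2 -> match: F0=2 F1=0 F2=2; commitIndex=2
Op 4: F1 acks idx 1 -> match: F0=2 F1=1 F2=2; commitIndex=2
Op 5: append 1 -> log_len=3
Op 6: append 2 -> log_len=5
Op 7: append 2 -> log_len=7
Op 8: append 1 -> log_len=8
Op 9: F0 acks idx 8 -> match: F0=8 F1=1 F2=2; commitIndex=2
Op 10: F1 acks idx 8 -> match: F0=8 F1=8 F2=2; commitIndex=8
Op 11: append 1 -> log_len=9
Op 12: append 1 -> log_len=10

Answer: 8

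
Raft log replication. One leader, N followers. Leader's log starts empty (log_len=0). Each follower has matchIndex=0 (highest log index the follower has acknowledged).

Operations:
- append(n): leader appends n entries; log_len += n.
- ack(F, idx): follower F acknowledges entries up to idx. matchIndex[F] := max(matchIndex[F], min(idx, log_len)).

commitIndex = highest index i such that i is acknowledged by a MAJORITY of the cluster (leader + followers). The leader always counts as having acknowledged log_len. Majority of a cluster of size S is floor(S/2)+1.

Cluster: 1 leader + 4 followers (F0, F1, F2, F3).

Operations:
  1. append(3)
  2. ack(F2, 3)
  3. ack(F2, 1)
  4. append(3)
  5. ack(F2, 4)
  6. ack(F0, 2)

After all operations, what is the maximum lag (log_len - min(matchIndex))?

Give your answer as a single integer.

Op 1: append 3 -> log_len=3
Op 2: F2 acks idx 3 -> match: F0=0 F1=0 F2=3 F3=0; commitIndex=0
Op 3: F2 acks idx 1 -> match: F0=0 F1=0 F2=3 F3=0; commitIndex=0
Op 4: append 3 -> log_len=6
Op 5: F2 acks idx 4 -> match: F0=0 F1=0 F2=4 F3=0; commitIndex=0
Op 6: F0 acks idx 2 -> match: F0=2 F1=0 F2=4 F3=0; commitIndex=2

Answer: 6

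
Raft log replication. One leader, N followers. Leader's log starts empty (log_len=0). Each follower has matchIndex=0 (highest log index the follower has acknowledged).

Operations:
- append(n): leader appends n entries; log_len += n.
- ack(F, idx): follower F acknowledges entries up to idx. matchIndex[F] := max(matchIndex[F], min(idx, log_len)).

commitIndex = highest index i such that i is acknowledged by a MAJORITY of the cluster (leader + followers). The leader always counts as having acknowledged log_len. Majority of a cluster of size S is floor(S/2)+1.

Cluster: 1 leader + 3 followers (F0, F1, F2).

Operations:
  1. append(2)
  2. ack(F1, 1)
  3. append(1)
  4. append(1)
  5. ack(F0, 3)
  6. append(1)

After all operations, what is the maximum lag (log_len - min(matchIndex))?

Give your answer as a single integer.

Op 1: append 2 -> log_len=2
Op 2: F1 acks idx 1 -> match: F0=0 F1=1 F2=0; commitIndex=0
Op 3: append 1 -> log_len=3
Op 4: append 1 -> log_len=4
Op 5: F0 acks idx 3 -> match: F0=3 F1=1 F2=0; commitIndex=1
Op 6: append 1 -> log_len=5

Answer: 5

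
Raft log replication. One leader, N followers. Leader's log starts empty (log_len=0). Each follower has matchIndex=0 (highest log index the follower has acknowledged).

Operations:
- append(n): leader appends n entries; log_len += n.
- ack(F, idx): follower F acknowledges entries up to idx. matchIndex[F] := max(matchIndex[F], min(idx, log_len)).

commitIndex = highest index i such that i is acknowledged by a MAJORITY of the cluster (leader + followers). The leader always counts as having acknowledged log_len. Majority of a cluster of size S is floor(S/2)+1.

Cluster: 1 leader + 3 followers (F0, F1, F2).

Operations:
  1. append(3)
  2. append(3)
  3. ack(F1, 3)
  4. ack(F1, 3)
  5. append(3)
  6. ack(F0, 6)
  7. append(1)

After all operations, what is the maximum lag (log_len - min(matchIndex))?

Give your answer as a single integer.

Answer: 10

Derivation:
Op 1: append 3 -> log_len=3
Op 2: append 3 -> log_len=6
Op 3: F1 acks idx 3 -> match: F0=0 F1=3 F2=0; commitIndex=0
Op 4: F1 acks idx 3 -> match: F0=0 F1=3 F2=0; commitIndex=0
Op 5: append 3 -> log_len=9
Op 6: F0 acks idx 6 -> match: F0=6 F1=3 F2=0; commitIndex=3
Op 7: append 1 -> log_len=10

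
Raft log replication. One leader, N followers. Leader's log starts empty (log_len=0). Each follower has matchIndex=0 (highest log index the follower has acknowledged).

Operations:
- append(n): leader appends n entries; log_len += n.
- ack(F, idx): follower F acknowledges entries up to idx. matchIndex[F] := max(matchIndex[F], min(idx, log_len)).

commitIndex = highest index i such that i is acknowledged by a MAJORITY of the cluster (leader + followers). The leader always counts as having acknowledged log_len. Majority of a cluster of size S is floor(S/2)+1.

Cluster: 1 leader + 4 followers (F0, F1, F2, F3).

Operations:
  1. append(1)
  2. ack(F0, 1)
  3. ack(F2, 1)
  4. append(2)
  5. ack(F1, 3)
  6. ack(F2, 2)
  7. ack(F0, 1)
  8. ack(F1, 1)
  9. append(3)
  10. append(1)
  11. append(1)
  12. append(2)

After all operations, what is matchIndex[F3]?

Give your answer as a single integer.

Op 1: append 1 -> log_len=1
Op 2: F0 acks idx 1 -> match: F0=1 F1=0 F2=0 F3=0; commitIndex=0
Op 3: F2 acks idx 1 -> match: F0=1 F1=0 F2=1 F3=0; commitIndex=1
Op 4: append 2 -> log_len=3
Op 5: F1 acks idx 3 -> match: F0=1 F1=3 F2=1 F3=0; commitIndex=1
Op 6: F2 acks idx 2 -> match: F0=1 F1=3 F2=2 F3=0; commitIndex=2
Op 7: F0 acks idx 1 -> match: F0=1 F1=3 F2=2 F3=0; commitIndex=2
Op 8: F1 acks idx 1 -> match: F0=1 F1=3 F2=2 F3=0; commitIndex=2
Op 9: append 3 -> log_len=6
Op 10: append 1 -> log_len=7
Op 11: append 1 -> log_len=8
Op 12: append 2 -> log_len=10

Answer: 0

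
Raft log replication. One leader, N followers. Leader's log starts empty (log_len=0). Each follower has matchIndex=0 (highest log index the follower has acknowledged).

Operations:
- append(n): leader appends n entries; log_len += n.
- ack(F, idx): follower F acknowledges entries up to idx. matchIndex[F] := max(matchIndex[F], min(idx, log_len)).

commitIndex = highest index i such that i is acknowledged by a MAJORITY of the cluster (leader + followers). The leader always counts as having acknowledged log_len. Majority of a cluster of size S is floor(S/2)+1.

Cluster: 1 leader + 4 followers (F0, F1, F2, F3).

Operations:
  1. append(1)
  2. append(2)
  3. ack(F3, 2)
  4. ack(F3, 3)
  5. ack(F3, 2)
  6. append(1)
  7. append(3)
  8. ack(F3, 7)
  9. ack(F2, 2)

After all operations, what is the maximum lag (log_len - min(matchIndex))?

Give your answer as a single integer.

Op 1: append 1 -> log_len=1
Op 2: append 2 -> log_len=3
Op 3: F3 acks idx 2 -> match: F0=0 F1=0 F2=0 F3=2; commitIndex=0
Op 4: F3 acks idx 3 -> match: F0=0 F1=0 F2=0 F3=3; commitIndex=0
Op 5: F3 acks idx 2 -> match: F0=0 F1=0 F2=0 F3=3; commitIndex=0
Op 6: append 1 -> log_len=4
Op 7: append 3 -> log_len=7
Op 8: F3 acks idx 7 -> match: F0=0 F1=0 F2=0 F3=7; commitIndex=0
Op 9: F2 acks idx 2 -> match: F0=0 F1=0 F2=2 F3=7; commitIndex=2

Answer: 7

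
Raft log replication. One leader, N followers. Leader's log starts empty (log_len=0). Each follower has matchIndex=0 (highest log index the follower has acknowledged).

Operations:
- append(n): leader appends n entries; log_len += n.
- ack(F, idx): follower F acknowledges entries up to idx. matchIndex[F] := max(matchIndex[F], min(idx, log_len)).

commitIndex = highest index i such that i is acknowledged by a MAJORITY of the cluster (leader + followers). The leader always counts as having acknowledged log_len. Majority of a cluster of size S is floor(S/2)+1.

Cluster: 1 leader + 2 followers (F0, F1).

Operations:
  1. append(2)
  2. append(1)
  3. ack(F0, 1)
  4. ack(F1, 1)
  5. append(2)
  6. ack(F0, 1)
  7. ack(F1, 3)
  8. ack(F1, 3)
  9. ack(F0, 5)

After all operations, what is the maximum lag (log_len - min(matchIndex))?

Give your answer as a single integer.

Answer: 2

Derivation:
Op 1: append 2 -> log_len=2
Op 2: append 1 -> log_len=3
Op 3: F0 acks idx 1 -> match: F0=1 F1=0; commitIndex=1
Op 4: F1 acks idx 1 -> match: F0=1 F1=1; commitIndex=1
Op 5: append 2 -> log_len=5
Op 6: F0 acks idx 1 -> match: F0=1 F1=1; commitIndex=1
Op 7: F1 acks idx 3 -> match: F0=1 F1=3; commitIndex=3
Op 8: F1 acks idx 3 -> match: F0=1 F1=3; commitIndex=3
Op 9: F0 acks idx 5 -> match: F0=5 F1=3; commitIndex=5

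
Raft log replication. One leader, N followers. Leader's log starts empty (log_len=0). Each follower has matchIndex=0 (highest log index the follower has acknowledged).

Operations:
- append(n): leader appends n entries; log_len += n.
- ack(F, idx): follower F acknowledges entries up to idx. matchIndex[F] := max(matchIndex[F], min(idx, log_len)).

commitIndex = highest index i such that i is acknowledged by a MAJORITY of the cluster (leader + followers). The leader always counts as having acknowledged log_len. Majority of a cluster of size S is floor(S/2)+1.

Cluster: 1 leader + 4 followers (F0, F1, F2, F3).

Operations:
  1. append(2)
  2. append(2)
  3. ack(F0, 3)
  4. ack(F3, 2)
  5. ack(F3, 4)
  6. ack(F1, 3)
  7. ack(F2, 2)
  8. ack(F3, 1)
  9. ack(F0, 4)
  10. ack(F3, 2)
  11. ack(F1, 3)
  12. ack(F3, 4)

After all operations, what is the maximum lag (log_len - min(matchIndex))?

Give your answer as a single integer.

Answer: 2

Derivation:
Op 1: append 2 -> log_len=2
Op 2: append 2 -> log_len=4
Op 3: F0 acks idx 3 -> match: F0=3 F1=0 F2=0 F3=0; commitIndex=0
Op 4: F3 acks idx 2 -> match: F0=3 F1=0 F2=0 F3=2; commitIndex=2
Op 5: F3 acks idx 4 -> match: F0=3 F1=0 F2=0 F3=4; commitIndex=3
Op 6: F1 acks idx 3 -> match: F0=3 F1=3 F2=0 F3=4; commitIndex=3
Op 7: F2 acks idx 2 -> match: F0=3 F1=3 F2=2 F3=4; commitIndex=3
Op 8: F3 acks idx 1 -> match: F0=3 F1=3 F2=2 F3=4; commitIndex=3
Op 9: F0 acks idx 4 -> match: F0=4 F1=3 F2=2 F3=4; commitIndex=4
Op 10: F3 acks idx 2 -> match: F0=4 F1=3 F2=2 F3=4; commitIndex=4
Op 11: F1 acks idx 3 -> match: F0=4 F1=3 F2=2 F3=4; commitIndex=4
Op 12: F3 acks idx 4 -> match: F0=4 F1=3 F2=2 F3=4; commitIndex=4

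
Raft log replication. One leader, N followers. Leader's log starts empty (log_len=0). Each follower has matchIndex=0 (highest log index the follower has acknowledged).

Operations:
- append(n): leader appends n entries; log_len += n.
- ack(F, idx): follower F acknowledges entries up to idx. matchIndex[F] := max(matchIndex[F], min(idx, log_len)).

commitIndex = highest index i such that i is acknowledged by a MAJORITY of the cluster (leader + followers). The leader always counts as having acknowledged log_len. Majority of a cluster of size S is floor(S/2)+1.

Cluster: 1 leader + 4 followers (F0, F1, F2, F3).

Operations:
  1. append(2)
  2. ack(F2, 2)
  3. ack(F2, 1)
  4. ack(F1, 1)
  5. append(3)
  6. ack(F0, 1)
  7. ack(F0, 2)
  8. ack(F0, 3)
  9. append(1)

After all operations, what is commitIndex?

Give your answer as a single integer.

Op 1: append 2 -> log_len=2
Op 2: F2 acks idx 2 -> match: F0=0 F1=0 F2=2 F3=0; commitIndex=0
Op 3: F2 acks idx 1 -> match: F0=0 F1=0 F2=2 F3=0; commitIndex=0
Op 4: F1 acks idx 1 -> match: F0=0 F1=1 F2=2 F3=0; commitIndex=1
Op 5: append 3 -> log_len=5
Op 6: F0 acks idx 1 -> match: F0=1 F1=1 F2=2 F3=0; commitIndex=1
Op 7: F0 acks idx 2 -> match: F0=2 F1=1 F2=2 F3=0; commitIndex=2
Op 8: F0 acks idx 3 -> match: F0=3 F1=1 F2=2 F3=0; commitIndex=2
Op 9: append 1 -> log_len=6

Answer: 2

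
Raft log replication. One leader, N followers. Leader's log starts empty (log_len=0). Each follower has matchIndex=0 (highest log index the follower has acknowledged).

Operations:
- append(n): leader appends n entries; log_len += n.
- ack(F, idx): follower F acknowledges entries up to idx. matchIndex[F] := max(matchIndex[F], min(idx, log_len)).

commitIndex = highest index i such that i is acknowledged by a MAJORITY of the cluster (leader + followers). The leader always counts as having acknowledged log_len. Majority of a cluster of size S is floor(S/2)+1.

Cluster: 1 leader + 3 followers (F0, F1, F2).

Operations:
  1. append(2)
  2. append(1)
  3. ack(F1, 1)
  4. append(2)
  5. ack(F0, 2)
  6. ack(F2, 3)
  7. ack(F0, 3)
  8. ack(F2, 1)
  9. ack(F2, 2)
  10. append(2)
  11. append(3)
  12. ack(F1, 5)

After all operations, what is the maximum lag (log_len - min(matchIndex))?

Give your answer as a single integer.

Op 1: append 2 -> log_len=2
Op 2: append 1 -> log_len=3
Op 3: F1 acks idx 1 -> match: F0=0 F1=1 F2=0; commitIndex=0
Op 4: append 2 -> log_len=5
Op 5: F0 acks idx 2 -> match: F0=2 F1=1 F2=0; commitIndex=1
Op 6: F2 acks idx 3 -> match: F0=2 F1=1 F2=3; commitIndex=2
Op 7: F0 acks idx 3 -> match: F0=3 F1=1 F2=3; commitIndex=3
Op 8: F2 acks idx 1 -> match: F0=3 F1=1 F2=3; commitIndex=3
Op 9: F2 acks idx 2 -> match: F0=3 F1=1 F2=3; commitIndex=3
Op 10: append 2 -> log_len=7
Op 11: append 3 -> log_len=10
Op 12: F1 acks idx 5 -> match: F0=3 F1=5 F2=3; commitIndex=3

Answer: 7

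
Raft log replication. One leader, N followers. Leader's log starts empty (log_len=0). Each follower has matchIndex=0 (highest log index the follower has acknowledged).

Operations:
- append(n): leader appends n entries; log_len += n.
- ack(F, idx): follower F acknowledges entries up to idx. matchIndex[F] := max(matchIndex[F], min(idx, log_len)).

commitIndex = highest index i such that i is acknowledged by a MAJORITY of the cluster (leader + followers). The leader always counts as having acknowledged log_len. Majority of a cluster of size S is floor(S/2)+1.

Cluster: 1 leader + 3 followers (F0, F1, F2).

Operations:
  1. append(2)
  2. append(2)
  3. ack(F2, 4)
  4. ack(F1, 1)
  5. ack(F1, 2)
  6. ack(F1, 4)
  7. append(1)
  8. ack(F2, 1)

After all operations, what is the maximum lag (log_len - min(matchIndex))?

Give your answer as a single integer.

Answer: 5

Derivation:
Op 1: append 2 -> log_len=2
Op 2: append 2 -> log_len=4
Op 3: F2 acks idx 4 -> match: F0=0 F1=0 F2=4; commitIndex=0
Op 4: F1 acks idx 1 -> match: F0=0 F1=1 F2=4; commitIndex=1
Op 5: F1 acks idx 2 -> match: F0=0 F1=2 F2=4; commitIndex=2
Op 6: F1 acks idx 4 -> match: F0=0 F1=4 F2=4; commitIndex=4
Op 7: append 1 -> log_len=5
Op 8: F2 acks idx 1 -> match: F0=0 F1=4 F2=4; commitIndex=4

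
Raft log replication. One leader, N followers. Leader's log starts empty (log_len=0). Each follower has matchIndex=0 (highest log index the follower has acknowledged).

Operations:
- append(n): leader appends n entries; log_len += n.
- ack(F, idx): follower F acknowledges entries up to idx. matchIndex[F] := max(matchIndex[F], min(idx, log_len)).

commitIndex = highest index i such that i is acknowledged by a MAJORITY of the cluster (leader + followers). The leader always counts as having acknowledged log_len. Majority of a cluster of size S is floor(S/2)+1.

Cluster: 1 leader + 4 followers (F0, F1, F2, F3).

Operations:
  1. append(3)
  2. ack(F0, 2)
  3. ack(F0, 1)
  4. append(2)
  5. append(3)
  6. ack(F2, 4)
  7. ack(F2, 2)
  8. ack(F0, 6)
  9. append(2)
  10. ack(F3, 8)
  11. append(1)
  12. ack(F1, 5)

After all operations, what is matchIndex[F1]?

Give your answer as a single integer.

Op 1: append 3 -> log_len=3
Op 2: F0 acks idx 2 -> match: F0=2 F1=0 F2=0 F3=0; commitIndex=0
Op 3: F0 acks idx 1 -> match: F0=2 F1=0 F2=0 F3=0; commitIndex=0
Op 4: append 2 -> log_len=5
Op 5: append 3 -> log_len=8
Op 6: F2 acks idx 4 -> match: F0=2 F1=0 F2=4 F3=0; commitIndex=2
Op 7: F2 acks idx 2 -> match: F0=2 F1=0 F2=4 F3=0; commitIndex=2
Op 8: F0 acks idx 6 -> match: F0=6 F1=0 F2=4 F3=0; commitIndex=4
Op 9: append 2 -> log_len=10
Op 10: F3 acks idx 8 -> match: F0=6 F1=0 F2=4 F3=8; commitIndex=6
Op 11: append 1 -> log_len=11
Op 12: F1 acks idx 5 -> match: F0=6 F1=5 F2=4 F3=8; commitIndex=6

Answer: 5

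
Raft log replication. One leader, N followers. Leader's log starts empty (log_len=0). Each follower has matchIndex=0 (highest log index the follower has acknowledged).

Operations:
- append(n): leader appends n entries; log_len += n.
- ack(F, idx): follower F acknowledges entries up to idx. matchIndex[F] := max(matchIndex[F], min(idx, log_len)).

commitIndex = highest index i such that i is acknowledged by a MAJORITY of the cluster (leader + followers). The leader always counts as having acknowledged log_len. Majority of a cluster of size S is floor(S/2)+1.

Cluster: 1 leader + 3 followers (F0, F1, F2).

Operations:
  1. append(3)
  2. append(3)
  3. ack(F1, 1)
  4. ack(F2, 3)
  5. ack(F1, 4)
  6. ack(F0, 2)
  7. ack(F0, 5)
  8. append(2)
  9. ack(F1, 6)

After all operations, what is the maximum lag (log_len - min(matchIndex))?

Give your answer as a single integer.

Answer: 5

Derivation:
Op 1: append 3 -> log_len=3
Op 2: append 3 -> log_len=6
Op 3: F1 acks idx 1 -> match: F0=0 F1=1 F2=0; commitIndex=0
Op 4: F2 acks idx 3 -> match: F0=0 F1=1 F2=3; commitIndex=1
Op 5: F1 acks idx 4 -> match: F0=0 F1=4 F2=3; commitIndex=3
Op 6: F0 acks idx 2 -> match: F0=2 F1=4 F2=3; commitIndex=3
Op 7: F0 acks idx 5 -> match: F0=5 F1=4 F2=3; commitIndex=4
Op 8: append 2 -> log_len=8
Op 9: F1 acks idx 6 -> match: F0=5 F1=6 F2=3; commitIndex=5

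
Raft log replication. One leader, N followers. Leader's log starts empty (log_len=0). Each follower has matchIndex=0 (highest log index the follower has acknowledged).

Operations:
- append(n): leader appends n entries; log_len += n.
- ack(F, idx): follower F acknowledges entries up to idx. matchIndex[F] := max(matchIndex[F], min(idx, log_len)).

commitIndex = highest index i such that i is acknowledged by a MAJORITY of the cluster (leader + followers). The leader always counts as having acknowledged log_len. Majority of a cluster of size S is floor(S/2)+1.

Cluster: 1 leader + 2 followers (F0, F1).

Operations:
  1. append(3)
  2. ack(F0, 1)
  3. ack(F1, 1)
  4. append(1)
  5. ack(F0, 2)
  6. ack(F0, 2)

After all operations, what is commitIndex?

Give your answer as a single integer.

Answer: 2

Derivation:
Op 1: append 3 -> log_len=3
Op 2: F0 acks idx 1 -> match: F0=1 F1=0; commitIndex=1
Op 3: F1 acks idx 1 -> match: F0=1 F1=1; commitIndex=1
Op 4: append 1 -> log_len=4
Op 5: F0 acks idx 2 -> match: F0=2 F1=1; commitIndex=2
Op 6: F0 acks idx 2 -> match: F0=2 F1=1; commitIndex=2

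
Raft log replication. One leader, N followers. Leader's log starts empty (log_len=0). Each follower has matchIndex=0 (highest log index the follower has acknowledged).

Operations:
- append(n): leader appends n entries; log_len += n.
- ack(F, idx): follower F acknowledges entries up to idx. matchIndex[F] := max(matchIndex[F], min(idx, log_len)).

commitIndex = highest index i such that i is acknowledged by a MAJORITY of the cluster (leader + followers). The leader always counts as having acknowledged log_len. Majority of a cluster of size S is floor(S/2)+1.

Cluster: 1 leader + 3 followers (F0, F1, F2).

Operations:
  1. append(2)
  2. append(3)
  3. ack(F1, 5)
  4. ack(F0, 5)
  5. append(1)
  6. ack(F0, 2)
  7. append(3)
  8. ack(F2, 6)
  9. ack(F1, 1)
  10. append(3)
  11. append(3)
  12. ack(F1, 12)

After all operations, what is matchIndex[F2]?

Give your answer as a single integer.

Op 1: append 2 -> log_len=2
Op 2: append 3 -> log_len=5
Op 3: F1 acks idx 5 -> match: F0=0 F1=5 F2=0; commitIndex=0
Op 4: F0 acks idx 5 -> match: F0=5 F1=5 F2=0; commitIndex=5
Op 5: append 1 -> log_len=6
Op 6: F0 acks idx 2 -> match: F0=5 F1=5 F2=0; commitIndex=5
Op 7: append 3 -> log_len=9
Op 8: F2 acks idx 6 -> match: F0=5 F1=5 F2=6; commitIndex=5
Op 9: F1 acks idx 1 -> match: F0=5 F1=5 F2=6; commitIndex=5
Op 10: append 3 -> log_len=12
Op 11: append 3 -> log_len=15
Op 12: F1 acks idx 12 -> match: F0=5 F1=12 F2=6; commitIndex=6

Answer: 6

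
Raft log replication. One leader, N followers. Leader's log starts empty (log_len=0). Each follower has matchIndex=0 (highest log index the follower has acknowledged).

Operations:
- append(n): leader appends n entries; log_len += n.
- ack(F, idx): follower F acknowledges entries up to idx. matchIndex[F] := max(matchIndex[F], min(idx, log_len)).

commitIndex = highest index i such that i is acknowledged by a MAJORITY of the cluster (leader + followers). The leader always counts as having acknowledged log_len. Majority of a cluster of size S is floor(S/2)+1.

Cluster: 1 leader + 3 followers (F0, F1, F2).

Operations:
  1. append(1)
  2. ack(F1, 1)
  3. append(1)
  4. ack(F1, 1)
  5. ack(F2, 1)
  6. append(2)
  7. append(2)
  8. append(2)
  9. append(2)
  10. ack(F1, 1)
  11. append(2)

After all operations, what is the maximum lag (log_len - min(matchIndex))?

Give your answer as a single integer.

Op 1: append 1 -> log_len=1
Op 2: F1 acks idx 1 -> match: F0=0 F1=1 F2=0; commitIndex=0
Op 3: append 1 -> log_len=2
Op 4: F1 acks idx 1 -> match: F0=0 F1=1 F2=0; commitIndex=0
Op 5: F2 acks idx 1 -> match: F0=0 F1=1 F2=1; commitIndex=1
Op 6: append 2 -> log_len=4
Op 7: append 2 -> log_len=6
Op 8: append 2 -> log_len=8
Op 9: append 2 -> log_len=10
Op 10: F1 acks idx 1 -> match: F0=0 F1=1 F2=1; commitIndex=1
Op 11: append 2 -> log_len=12

Answer: 12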